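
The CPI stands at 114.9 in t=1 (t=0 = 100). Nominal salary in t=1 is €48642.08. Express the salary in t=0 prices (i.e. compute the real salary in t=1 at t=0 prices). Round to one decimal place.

42334.3

Real = Nominal ÷ (Index/100) = 48642.08 ÷ (114.9/100)
     = 48642.08 ÷ 1.149 = 42334.2733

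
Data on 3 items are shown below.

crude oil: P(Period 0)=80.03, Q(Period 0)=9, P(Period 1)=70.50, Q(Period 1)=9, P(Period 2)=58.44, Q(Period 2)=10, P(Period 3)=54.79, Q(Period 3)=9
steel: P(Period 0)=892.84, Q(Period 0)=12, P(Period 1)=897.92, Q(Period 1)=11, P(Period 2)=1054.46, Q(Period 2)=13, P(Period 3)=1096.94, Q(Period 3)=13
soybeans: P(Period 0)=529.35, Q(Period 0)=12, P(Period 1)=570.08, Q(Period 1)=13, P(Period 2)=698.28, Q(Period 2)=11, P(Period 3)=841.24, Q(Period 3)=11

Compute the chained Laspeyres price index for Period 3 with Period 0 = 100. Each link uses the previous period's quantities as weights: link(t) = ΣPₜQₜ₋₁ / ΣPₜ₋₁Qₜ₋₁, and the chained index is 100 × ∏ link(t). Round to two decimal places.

132.92

Link Period 0→Period 1:
ΣP(Period 1)Q(Period 0) = 70.50×9 + 897.92×12 + 570.08×12 = 634.5 + 10775.04 + 6840.96 = 18250.5
ΣP(Period 0)Q(Period 0) = 80.03×9 + 892.84×12 + 529.35×12 = 720.27 + 10714.08 + 6352.2 = 17786.55
link = 18250.5/17786.55 = 1.026084
Link Period 1→Period 2:
ΣP(Period 2)Q(Period 1) = 58.44×9 + 1054.46×11 + 698.28×13 = 525.96 + 11599.06 + 9077.64 = 21202.66
ΣP(Period 1)Q(Period 1) = 70.50×9 + 897.92×11 + 570.08×13 = 634.5 + 9877.12 + 7411.04 = 17922.66
link = 21202.66/17922.66 = 1.183009
Link Period 2→Period 3:
ΣP(Period 3)Q(Period 2) = 54.79×10 + 1096.94×13 + 841.24×11 = 547.9 + 14260.22 + 9253.64 = 24061.76
ΣP(Period 2)Q(Period 2) = 58.44×10 + 1054.46×13 + 698.28×11 = 584.4 + 13707.98 + 7681.08 = 21973.46
link = 24061.76/21973.46 = 1.095037
Chained index = 100 × 1.026084 × 1.183009 × 1.095037 = 132.9229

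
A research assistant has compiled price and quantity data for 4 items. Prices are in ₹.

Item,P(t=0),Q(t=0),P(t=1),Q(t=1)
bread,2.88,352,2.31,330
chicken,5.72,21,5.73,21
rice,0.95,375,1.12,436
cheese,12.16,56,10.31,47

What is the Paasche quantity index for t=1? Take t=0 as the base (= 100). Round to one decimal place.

Paasche quantity index uses current-period prices as weights.
ΣP(t=1)·Q(t=1) = 2.31×330 + 5.73×21 + 1.12×436 + 10.31×47 = 762.3 + 120.33 + 488.32 + 484.57 = 1855.52
ΣP(t=1)·Q(t=0) = 2.31×352 + 5.73×21 + 1.12×375 + 10.31×56 = 813.12 + 120.33 + 420 + 577.36 = 1930.81
Index = 1855.52 / 1930.81 × 100 = 96.1006

96.1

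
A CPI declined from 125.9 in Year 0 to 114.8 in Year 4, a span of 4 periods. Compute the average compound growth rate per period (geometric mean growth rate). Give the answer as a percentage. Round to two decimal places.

Growth factor = (114.8/125.9)^(1/4) = (0.911835)^(1/4) = 0.977190
Growth rate = 0.977190 − 1 = -0.022810 = -2.2810%

-2.28%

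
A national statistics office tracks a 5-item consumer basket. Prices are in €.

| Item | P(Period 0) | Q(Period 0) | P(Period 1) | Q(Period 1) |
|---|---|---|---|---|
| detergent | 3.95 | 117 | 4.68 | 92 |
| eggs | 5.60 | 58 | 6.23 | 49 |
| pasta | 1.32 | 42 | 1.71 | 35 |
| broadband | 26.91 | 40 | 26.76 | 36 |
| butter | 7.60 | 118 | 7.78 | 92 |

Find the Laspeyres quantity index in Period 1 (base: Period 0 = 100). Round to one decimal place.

Laspeyres quantity index uses base-period prices as weights.
ΣP(Period 0)·Q(Period 1) = 3.95×92 + 5.60×49 + 1.32×35 + 26.91×36 + 7.60×92 = 363.4 + 274.4 + 46.2 + 968.76 + 699.2 = 2351.96
ΣP(Period 0)·Q(Period 0) = 3.95×117 + 5.60×58 + 1.32×42 + 26.91×40 + 7.60×118 = 462.15 + 324.8 + 55.44 + 1076.4 + 896.8 = 2815.59
Index = 2351.96 / 2815.59 × 100 = 83.5335

83.5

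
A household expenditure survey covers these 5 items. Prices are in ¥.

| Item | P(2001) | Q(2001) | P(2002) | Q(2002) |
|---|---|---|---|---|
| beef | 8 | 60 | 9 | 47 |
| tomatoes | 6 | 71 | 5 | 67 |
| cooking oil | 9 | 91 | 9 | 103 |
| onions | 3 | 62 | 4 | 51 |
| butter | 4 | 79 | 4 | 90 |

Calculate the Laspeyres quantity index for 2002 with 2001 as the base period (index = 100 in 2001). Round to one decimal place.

99.6

Laspeyres quantity index uses base-period prices as weights.
ΣP(2001)·Q(2002) = 8×47 + 6×67 + 9×103 + 3×51 + 4×90 = 376 + 402 + 927 + 153 + 360 = 2218
ΣP(2001)·Q(2001) = 8×60 + 6×71 + 9×91 + 3×62 + 4×79 = 480 + 426 + 819 + 186 + 316 = 2227
Index = 2218 / 2227 × 100 = 99.5959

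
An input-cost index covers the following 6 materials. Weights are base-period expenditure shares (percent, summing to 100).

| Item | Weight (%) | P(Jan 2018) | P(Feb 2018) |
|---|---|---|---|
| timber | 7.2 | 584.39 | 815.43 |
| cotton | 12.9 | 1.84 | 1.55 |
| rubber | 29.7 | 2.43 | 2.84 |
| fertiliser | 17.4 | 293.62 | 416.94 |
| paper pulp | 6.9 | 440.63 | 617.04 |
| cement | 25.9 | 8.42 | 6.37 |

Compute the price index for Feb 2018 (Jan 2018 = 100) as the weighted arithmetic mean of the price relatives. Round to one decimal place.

109.6

timber: 7.2 × (815.43/584.39) = 7.2 × 1.395352 = 10.0465
cotton: 12.9 × (1.55/1.84) = 12.9 × 0.842391 = 10.8668
rubber: 29.7 × (2.84/2.43) = 29.7 × 1.168724 = 34.7111
fertiliser: 17.4 × (416.94/293.62) = 17.4 × 1.419999 = 24.7080
paper pulp: 6.9 × (617.04/440.63) = 6.9 × 1.400359 = 9.6625
cement: 25.9 × (6.37/8.42) = 25.9 × 0.756532 = 19.5942
Index = Σ wᵢ·(p₁ᵢ/p₀ᵢ) = 10.0465 + 10.8668 + 34.7111 + 24.7080 + 9.6625 + 19.5942 = 109.5891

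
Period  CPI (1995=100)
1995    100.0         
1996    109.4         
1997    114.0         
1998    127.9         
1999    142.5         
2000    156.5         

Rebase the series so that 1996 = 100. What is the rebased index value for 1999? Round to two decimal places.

Rebased(1999) = 142.5 / 109.4 × 100 = 130.2559

130.26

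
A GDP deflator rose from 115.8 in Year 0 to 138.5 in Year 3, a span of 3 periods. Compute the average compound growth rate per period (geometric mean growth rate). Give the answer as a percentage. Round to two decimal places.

Growth factor = (138.5/115.8)^(1/3) = (1.196028)^(1/3) = 1.061485
Growth rate = 1.061485 − 1 = 0.061485 = 6.1485%

6.15%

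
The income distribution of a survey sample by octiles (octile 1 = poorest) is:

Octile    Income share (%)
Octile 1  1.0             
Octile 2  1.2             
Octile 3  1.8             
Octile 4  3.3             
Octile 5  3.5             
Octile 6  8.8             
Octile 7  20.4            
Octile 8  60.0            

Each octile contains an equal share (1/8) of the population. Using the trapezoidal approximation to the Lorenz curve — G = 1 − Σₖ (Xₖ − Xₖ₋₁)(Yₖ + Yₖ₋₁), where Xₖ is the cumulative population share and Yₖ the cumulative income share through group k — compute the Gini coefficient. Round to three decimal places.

Cumulative income shares Yₖ: 0.0100, 0.0220, 0.0400, 0.0730, 0.1080, 0.1960, 0.4000, 1.0000
Σ (Xₖ−Xₖ₋₁)(Yₖ+Yₖ₋₁) = (1/8)(0.0100+0.0000) + (1/8)(0.0220+0.0100) + (1/8)(0.0400+0.0220) + (1/8)(0.0730+0.0400) + (1/8)(0.1080+0.0730) + (1/8)(0.1960+0.1080) + (1/8)(0.4000+0.1960) + (1/8)(1.0000+0.4000)
  = 0.0013 + 0.0040 + 0.0077 + 0.0141 + 0.0226 + 0.0380 + 0.0745 + 0.1750 = 0.3372
G = 1 − 0.3372 = 0.6627

0.663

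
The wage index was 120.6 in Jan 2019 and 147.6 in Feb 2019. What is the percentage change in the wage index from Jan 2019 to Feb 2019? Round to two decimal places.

22.39%

Change = (147.6 − 120.6) / 120.6 × 100
       = 27.0 / 120.6 × 100 = 22.3881%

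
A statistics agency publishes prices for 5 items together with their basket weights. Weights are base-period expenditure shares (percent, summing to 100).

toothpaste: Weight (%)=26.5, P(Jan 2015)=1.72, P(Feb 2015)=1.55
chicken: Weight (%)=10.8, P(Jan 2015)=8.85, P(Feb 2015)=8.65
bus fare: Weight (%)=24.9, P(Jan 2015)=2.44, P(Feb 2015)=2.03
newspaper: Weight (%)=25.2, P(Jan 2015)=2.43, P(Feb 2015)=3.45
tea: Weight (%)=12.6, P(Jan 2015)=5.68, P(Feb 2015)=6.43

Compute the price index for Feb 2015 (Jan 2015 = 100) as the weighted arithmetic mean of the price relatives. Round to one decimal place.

toothpaste: 26.5 × (1.55/1.72) = 26.5 × 0.901163 = 23.8808
chicken: 10.8 × (8.65/8.85) = 10.8 × 0.977401 = 10.5559
bus fare: 24.9 × (2.03/2.44) = 24.9 × 0.831967 = 20.7160
newspaper: 25.2 × (3.45/2.43) = 25.2 × 1.419753 = 35.7778
tea: 12.6 × (6.43/5.68) = 12.6 × 1.132042 = 14.2637
Index = Σ wᵢ·(p₁ᵢ/p₀ᵢ) = 23.8808 + 10.5559 + 20.7160 + 35.7778 + 14.2637 = 105.1942

105.2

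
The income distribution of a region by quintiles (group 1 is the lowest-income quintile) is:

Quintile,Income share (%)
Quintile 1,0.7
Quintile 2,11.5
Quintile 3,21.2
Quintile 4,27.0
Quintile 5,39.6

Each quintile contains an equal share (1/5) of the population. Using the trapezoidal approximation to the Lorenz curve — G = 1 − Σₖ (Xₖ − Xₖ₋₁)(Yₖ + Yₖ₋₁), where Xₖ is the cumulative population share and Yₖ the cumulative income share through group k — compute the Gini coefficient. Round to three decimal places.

0.373

Cumulative income shares Yₖ: 0.0070, 0.1220, 0.3340, 0.6040, 1.0000
Σ (Xₖ−Xₖ₋₁)(Yₖ+Yₖ₋₁) = (1/5)(0.0070+0.0000) + (1/5)(0.1220+0.0070) + (1/5)(0.3340+0.1220) + (1/5)(0.6040+0.3340) + (1/5)(1.0000+0.6040)
  = 0.0014 + 0.0258 + 0.0912 + 0.1876 + 0.3208 = 0.6268
G = 1 − 0.6268 = 0.3732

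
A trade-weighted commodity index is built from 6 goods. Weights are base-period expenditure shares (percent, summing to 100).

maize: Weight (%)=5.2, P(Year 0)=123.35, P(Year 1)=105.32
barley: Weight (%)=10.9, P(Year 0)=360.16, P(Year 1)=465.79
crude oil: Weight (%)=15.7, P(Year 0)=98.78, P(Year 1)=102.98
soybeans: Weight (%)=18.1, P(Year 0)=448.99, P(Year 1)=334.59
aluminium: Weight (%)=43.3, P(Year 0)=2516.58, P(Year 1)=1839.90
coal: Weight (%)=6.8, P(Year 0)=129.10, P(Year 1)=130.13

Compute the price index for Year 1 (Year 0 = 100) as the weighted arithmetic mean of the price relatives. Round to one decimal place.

maize: 5.2 × (105.32/123.35) = 5.2 × 0.853831 = 4.4399
barley: 10.9 × (465.79/360.16) = 10.9 × 1.293286 = 14.0968
crude oil: 15.7 × (102.98/98.78) = 15.7 × 1.042519 = 16.3675
soybeans: 18.1 × (334.59/448.99) = 18.1 × 0.745206 = 13.4882
aluminium: 43.3 × (1839.90/2516.58) = 43.3 × 0.731111 = 31.6571
coal: 6.8 × (130.13/129.10) = 6.8 × 1.007978 = 6.8543
Index = Σ wᵢ·(p₁ᵢ/p₀ᵢ) = 4.4399 + 14.0968 + 16.3675 + 13.4882 + 31.6571 + 6.8543 = 86.9039

86.9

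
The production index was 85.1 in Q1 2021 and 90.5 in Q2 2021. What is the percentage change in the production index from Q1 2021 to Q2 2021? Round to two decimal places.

Change = (90.5 − 85.1) / 85.1 × 100
       = 5.4 / 85.1 × 100 = 6.3455%

6.35%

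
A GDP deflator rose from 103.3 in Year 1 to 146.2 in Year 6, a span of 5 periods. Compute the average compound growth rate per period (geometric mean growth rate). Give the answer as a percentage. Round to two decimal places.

7.19%

Growth factor = (146.2/103.3)^(1/5) = (1.415295)^(1/5) = 1.071937
Growth rate = 1.071937 − 1 = 0.071937 = 7.1937%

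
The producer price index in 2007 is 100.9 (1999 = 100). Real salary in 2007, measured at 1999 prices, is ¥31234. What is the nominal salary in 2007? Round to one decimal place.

31515.1

Nominal = Real × (Index/100) = 31234 × (100.9/100)
        = 31234 × 1.009 = 31515.1060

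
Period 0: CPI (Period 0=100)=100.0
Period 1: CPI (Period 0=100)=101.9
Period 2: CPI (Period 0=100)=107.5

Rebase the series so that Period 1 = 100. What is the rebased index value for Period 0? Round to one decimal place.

98.1

Rebased(Period 0) = 100.0 / 101.9 × 100 = 98.1354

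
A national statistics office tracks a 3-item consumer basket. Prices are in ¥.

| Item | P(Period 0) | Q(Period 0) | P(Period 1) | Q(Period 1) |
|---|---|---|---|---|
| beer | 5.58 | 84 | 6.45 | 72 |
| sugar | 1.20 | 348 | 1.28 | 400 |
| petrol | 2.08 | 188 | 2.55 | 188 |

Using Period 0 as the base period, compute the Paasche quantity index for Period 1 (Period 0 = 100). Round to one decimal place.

99.3

Paasche quantity index uses current-period prices as weights.
ΣP(Period 1)·Q(Period 1) = 6.45×72 + 1.28×400 + 2.55×188 = 464.4 + 512 + 479.4 = 1455.8
ΣP(Period 1)·Q(Period 0) = 6.45×84 + 1.28×348 + 2.55×188 = 541.8 + 445.44 + 479.4 = 1466.64
Index = 1455.8 / 1466.64 × 100 = 99.2609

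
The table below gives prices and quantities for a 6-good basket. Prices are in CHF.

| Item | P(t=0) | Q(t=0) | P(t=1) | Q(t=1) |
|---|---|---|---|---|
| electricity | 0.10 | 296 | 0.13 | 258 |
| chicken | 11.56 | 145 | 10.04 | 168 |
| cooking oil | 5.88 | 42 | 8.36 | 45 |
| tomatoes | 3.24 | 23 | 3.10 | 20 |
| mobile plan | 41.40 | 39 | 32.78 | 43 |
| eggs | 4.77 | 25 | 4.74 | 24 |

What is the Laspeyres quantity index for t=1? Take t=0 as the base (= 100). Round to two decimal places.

111.45

Laspeyres quantity index uses base-period prices as weights.
ΣP(t=0)·Q(t=1) = 0.10×258 + 11.56×168 + 5.88×45 + 3.24×20 + 41.40×43 + 4.77×24 = 25.8 + 1942.08 + 264.6 + 64.8 + 1780.2 + 114.48 = 4191.96
ΣP(t=0)·Q(t=0) = 0.10×296 + 11.56×145 + 5.88×42 + 3.24×23 + 41.40×39 + 4.77×25 = 29.6 + 1676.2 + 246.96 + 74.52 + 1614.6 + 119.25 = 3761.13
Index = 4191.96 / 3761.13 × 100 = 111.4548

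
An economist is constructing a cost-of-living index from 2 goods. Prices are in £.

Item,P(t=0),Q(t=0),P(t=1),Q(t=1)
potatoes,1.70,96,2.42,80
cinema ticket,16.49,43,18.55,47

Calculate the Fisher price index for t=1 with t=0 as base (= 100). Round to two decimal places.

117.51

Laspeyres component (base-period weights):
ΣP(t=1)Q(t=0) = 2.42×96 + 18.55×43 = 232.32 + 797.65 = 1029.97
ΣP(t=0)Q(t=0) = 1.70×96 + 16.49×43 = 163.2 + 709.07 = 872.27
L = 1029.97 / 872.27 × 100 = 118.0793
Paasche component (current-period weights):
ΣP(t=1)Q(t=1) = 2.42×80 + 18.55×47 = 193.6 + 871.85 = 1065.45
ΣP(t=0)Q(t=1) = 1.70×80 + 16.49×47 = 136 + 775.03 = 911.03
P = 1065.45 / 911.03 × 100 = 116.9500
Fisher = √(L × P) = √(118.0793 × 116.9500) = 117.5133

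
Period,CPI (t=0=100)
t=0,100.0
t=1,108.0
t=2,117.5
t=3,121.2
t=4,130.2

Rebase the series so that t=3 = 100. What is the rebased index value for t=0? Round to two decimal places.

Rebased(t=0) = 100.0 / 121.2 × 100 = 82.5083

82.51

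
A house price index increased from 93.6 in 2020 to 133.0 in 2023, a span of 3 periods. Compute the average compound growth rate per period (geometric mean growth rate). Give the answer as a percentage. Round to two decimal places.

Growth factor = (133.0/93.6)^(1/3) = (1.420940)^(1/3) = 1.124239
Growth rate = 1.124239 − 1 = 0.124239 = 12.4239%

12.42%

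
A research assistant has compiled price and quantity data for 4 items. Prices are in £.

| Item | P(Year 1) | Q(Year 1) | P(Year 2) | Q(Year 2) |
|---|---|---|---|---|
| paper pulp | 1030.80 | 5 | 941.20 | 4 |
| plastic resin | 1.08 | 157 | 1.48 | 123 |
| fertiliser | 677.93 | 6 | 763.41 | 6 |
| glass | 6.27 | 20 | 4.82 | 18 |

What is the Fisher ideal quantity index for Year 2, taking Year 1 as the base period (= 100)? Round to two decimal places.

89.12

Laspeyres component (base-period weights):
ΣP(Year 1)Q(Year 2) = 1030.80×4 + 1.08×123 + 677.93×6 + 6.27×18 = 4123.2 + 132.84 + 4067.58 + 112.86 = 8436.48
ΣP(Year 1)Q(Year 1) = 1030.80×5 + 1.08×157 + 677.93×6 + 6.27×20 = 5154 + 169.56 + 4067.58 + 125.4 = 9516.54
L = 8436.48 / 9516.54 × 100 = 88.6507
Paasche component (current-period weights):
ΣP(Year 2)Q(Year 2) = 941.20×4 + 1.48×123 + 763.41×6 + 4.82×18 = 3764.8 + 182.04 + 4580.46 + 86.76 = 8614.06
ΣP(Year 2)Q(Year 1) = 941.20×5 + 1.48×157 + 763.41×6 + 4.82×20 = 4706 + 232.36 + 4580.46 + 96.4 = 9615.22
P = 8614.06 / 9615.22 × 100 = 89.5878
Fisher = √(L × P) = √(88.6507 × 89.5878) = 89.1180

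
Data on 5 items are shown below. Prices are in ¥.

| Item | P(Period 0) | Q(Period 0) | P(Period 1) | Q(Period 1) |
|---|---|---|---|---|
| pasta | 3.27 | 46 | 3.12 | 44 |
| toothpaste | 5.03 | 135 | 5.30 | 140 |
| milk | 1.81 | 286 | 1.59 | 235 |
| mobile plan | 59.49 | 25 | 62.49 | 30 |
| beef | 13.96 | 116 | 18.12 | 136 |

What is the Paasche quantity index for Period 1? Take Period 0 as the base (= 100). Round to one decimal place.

112.3

Paasche quantity index uses current-period prices as weights.
ΣP(Period 1)·Q(Period 1) = 3.12×44 + 5.30×140 + 1.59×235 + 62.49×30 + 18.12×136 = 137.28 + 742 + 373.65 + 1874.7 + 2464.32 = 5591.95
ΣP(Period 1)·Q(Period 0) = 3.12×46 + 5.30×135 + 1.59×286 + 62.49×25 + 18.12×116 = 143.52 + 715.5 + 454.74 + 1562.25 + 2101.92 = 4977.93
Index = 5591.95 / 4977.93 × 100 = 112.3348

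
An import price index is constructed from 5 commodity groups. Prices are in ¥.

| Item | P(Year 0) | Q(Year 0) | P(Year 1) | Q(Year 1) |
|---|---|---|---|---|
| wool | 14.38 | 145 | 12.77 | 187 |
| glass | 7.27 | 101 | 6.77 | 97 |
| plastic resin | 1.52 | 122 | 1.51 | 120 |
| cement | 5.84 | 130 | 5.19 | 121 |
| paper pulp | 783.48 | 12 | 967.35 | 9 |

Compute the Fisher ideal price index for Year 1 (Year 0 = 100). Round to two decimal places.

112.37

Laspeyres component (base-period weights):
ΣP(Year 1)Q(Year 0) = 12.77×145 + 6.77×101 + 1.51×122 + 5.19×130 + 967.35×12 = 1851.65 + 683.77 + 184.22 + 674.7 + 11608.2 = 15002.54
ΣP(Year 0)Q(Year 0) = 14.38×145 + 7.27×101 + 1.52×122 + 5.84×130 + 783.48×12 = 2085.1 + 734.27 + 185.44 + 759.2 + 9401.76 = 13165.77
L = 15002.54 / 13165.77 × 100 = 113.9511
Paasche component (current-period weights):
ΣP(Year 1)Q(Year 1) = 12.77×187 + 6.77×97 + 1.51×120 + 5.19×121 + 967.35×9 = 2387.99 + 656.69 + 181.2 + 627.99 + 8706.15 = 12560.02
ΣP(Year 0)Q(Year 1) = 14.38×187 + 7.27×97 + 1.52×120 + 5.84×121 + 783.48×9 = 2689.06 + 705.19 + 182.4 + 706.64 + 7051.32 = 11334.61
P = 12560.02 / 11334.61 × 100 = 110.8112
Fisher = √(L × P) = √(113.9511 × 110.8112) = 112.3702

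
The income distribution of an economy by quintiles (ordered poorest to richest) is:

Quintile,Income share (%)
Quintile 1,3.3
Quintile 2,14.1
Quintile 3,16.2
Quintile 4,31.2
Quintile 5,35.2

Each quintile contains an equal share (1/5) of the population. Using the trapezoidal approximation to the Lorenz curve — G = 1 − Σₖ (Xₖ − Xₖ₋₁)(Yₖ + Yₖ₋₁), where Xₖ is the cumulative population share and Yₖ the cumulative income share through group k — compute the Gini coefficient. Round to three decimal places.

Cumulative income shares Yₖ: 0.0330, 0.1740, 0.3360, 0.6480, 1.0000
Σ (Xₖ−Xₖ₋₁)(Yₖ+Yₖ₋₁) = (1/5)(0.0330+0.0000) + (1/5)(0.1740+0.0330) + (1/5)(0.3360+0.1740) + (1/5)(0.6480+0.3360) + (1/5)(1.0000+0.6480)
  = 0.0066 + 0.0414 + 0.1020 + 0.1968 + 0.3296 = 0.6764
G = 1 − 0.6764 = 0.3236

0.324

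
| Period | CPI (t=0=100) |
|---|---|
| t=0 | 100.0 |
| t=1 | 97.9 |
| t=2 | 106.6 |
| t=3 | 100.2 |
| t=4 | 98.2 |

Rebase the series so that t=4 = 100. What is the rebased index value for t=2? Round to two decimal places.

Rebased(t=2) = 106.6 / 98.2 × 100 = 108.5540

108.55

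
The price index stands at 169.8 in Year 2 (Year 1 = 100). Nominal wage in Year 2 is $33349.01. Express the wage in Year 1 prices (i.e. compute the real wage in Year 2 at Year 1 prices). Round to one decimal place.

Real = Nominal ÷ (Index/100) = 33349.01 ÷ (169.8/100)
     = 33349.01 ÷ 1.698 = 19640.1708

19640.2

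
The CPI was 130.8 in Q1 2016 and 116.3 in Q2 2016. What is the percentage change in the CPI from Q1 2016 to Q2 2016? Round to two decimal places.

-11.09%

Change = (116.3 − 130.8) / 130.8 × 100
       = -14.5 / 130.8 × 100 = -11.0856%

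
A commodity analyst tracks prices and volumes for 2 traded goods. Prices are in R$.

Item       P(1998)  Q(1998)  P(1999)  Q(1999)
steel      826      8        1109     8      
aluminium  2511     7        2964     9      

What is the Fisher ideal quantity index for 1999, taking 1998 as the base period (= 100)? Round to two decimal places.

Laspeyres component (base-period weights):
ΣP(1998)Q(1999) = 826×8 + 2511×9 = 6608 + 22599 = 29207
ΣP(1998)Q(1998) = 826×8 + 2511×7 = 6608 + 17577 = 24185
L = 29207 / 24185 × 100 = 120.7649
Paasche component (current-period weights):
ΣP(1999)Q(1999) = 1109×8 + 2964×9 = 8872 + 26676 = 35548
ΣP(1999)Q(1998) = 1109×8 + 2964×7 = 8872 + 20748 = 29620
P = 35548 / 29620 × 100 = 120.0135
Fisher = √(L × P) = √(120.7649 × 120.0135) = 120.3886

120.39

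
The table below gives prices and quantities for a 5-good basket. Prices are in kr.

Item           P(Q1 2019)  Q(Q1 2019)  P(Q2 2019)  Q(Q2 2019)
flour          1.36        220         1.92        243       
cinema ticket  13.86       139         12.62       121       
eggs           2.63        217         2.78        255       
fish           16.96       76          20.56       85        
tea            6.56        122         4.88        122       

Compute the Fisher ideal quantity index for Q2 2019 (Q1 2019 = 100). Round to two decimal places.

101.44

Laspeyres component (base-period weights):
ΣP(Q1 2019)Q(Q2 2019) = 1.36×243 + 13.86×121 + 2.63×255 + 16.96×85 + 6.56×122 = 330.48 + 1677.06 + 670.65 + 1441.6 + 800.32 = 4920.11
ΣP(Q1 2019)Q(Q1 2019) = 1.36×220 + 13.86×139 + 2.63×217 + 16.96×76 + 6.56×122 = 299.2 + 1926.54 + 570.71 + 1288.96 + 800.32 = 4885.73
L = 4920.11 / 4885.73 × 100 = 100.7037
Paasche component (current-period weights):
ΣP(Q2 2019)Q(Q2 2019) = 1.92×243 + 12.62×121 + 2.78×255 + 20.56×85 + 4.88×122 = 466.56 + 1527.02 + 708.9 + 1747.6 + 595.36 = 5045.44
ΣP(Q2 2019)Q(Q1 2019) = 1.92×220 + 12.62×139 + 2.78×217 + 20.56×76 + 4.88×122 = 422.4 + 1754.18 + 603.26 + 1562.56 + 595.36 = 4937.76
P = 5045.44 / 4937.76 × 100 = 102.1807
Fisher = √(L × P) = √(100.7037 × 102.1807) = 101.4395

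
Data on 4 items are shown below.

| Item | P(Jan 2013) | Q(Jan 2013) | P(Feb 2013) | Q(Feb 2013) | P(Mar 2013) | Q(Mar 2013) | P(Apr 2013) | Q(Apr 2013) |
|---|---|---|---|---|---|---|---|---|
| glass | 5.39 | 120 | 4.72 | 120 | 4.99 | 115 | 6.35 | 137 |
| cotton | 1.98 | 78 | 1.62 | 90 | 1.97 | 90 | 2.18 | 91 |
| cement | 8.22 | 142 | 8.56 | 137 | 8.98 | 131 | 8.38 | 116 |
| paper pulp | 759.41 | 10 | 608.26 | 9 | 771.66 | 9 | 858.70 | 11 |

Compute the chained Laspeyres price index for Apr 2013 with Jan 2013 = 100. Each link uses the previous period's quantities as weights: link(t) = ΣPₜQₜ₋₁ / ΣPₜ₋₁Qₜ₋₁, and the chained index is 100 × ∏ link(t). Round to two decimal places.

Link Jan 2013→Feb 2013:
ΣP(Feb 2013)Q(Jan 2013) = 4.72×120 + 1.62×78 + 8.56×142 + 608.26×10 = 566.4 + 126.36 + 1215.52 + 6082.6 = 7990.88
ΣP(Jan 2013)Q(Jan 2013) = 5.39×120 + 1.98×78 + 8.22×142 + 759.41×10 = 646.8 + 154.44 + 1167.24 + 7594.1 = 9562.58
link = 7990.88/9562.58 = 0.835641
Link Feb 2013→Mar 2013:
ΣP(Mar 2013)Q(Feb 2013) = 4.99×120 + 1.97×90 + 8.98×137 + 771.66×9 = 598.8 + 177.3 + 1230.26 + 6944.94 = 8951.3
ΣP(Feb 2013)Q(Feb 2013) = 4.72×120 + 1.62×90 + 8.56×137 + 608.26×9 = 566.4 + 145.8 + 1172.72 + 5474.34 = 7359.26
link = 8951.3/7359.26 = 1.216332
Link Mar 2013→Apr 2013:
ΣP(Apr 2013)Q(Mar 2013) = 6.35×115 + 2.18×90 + 8.38×131 + 858.70×9 = 730.25 + 196.2 + 1097.78 + 7728.3 = 9752.53
ΣP(Mar 2013)Q(Mar 2013) = 4.99×115 + 1.97×90 + 8.98×131 + 771.66×9 = 573.85 + 177.3 + 1176.38 + 6944.94 = 8872.47
link = 9752.53/8872.47 = 1.099190
Chained index = 100 × 0.835641 × 1.216332 × 1.099190 = 111.7234

111.72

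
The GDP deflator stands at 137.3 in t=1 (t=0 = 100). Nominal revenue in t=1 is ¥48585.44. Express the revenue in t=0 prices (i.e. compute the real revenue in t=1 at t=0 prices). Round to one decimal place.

Real = Nominal ÷ (Index/100) = 48585.44 ÷ (137.3/100)
     = 48585.44 ÷ 1.373 = 35386.3365

35386.3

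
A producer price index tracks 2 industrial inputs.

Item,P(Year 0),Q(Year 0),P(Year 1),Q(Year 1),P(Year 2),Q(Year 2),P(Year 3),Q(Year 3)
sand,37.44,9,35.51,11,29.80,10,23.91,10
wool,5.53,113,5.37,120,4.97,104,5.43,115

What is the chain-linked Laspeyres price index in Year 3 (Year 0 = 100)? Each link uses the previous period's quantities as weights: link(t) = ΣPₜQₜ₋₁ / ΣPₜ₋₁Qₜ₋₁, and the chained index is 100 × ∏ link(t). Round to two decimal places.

84.84

Link Year 0→Year 1:
ΣP(Year 1)Q(Year 0) = 35.51×9 + 5.37×113 = 319.59 + 606.81 = 926.4
ΣP(Year 0)Q(Year 0) = 37.44×9 + 5.53×113 = 336.96 + 624.89 = 961.85
link = 926.4/961.85 = 0.963144
Link Year 1→Year 2:
ΣP(Year 2)Q(Year 1) = 29.80×11 + 4.97×120 = 327.8 + 596.4 = 924.2
ΣP(Year 1)Q(Year 1) = 35.51×11 + 5.37×120 = 390.61 + 644.4 = 1035.01
link = 924.2/1035.01 = 0.892938
Link Year 2→Year 3:
ΣP(Year 3)Q(Year 2) = 23.91×10 + 5.43×104 = 239.1 + 564.72 = 803.82
ΣP(Year 2)Q(Year 2) = 29.80×10 + 4.97×104 = 298 + 516.88 = 814.88
link = 803.82/814.88 = 0.986427
Chained index = 100 × 0.963144 × 0.892938 × 0.986427 = 84.8355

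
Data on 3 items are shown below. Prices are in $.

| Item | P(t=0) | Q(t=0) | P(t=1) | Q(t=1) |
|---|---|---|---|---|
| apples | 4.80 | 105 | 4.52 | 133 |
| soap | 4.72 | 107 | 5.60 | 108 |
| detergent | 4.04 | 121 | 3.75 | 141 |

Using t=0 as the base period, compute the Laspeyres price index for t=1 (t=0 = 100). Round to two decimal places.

Laspeyres price index uses base-period quantities as weights.
ΣP(t=1)·Q(t=0) = 4.52×105 + 5.60×107 + 3.75×121 = 474.6 + 599.2 + 453.75 = 1527.55
ΣP(t=0)·Q(t=0) = 4.80×105 + 4.72×107 + 4.04×121 = 504 + 505.04 + 488.84 = 1497.88
Index = 1527.55 / 1497.88 × 100 = 101.9808

101.98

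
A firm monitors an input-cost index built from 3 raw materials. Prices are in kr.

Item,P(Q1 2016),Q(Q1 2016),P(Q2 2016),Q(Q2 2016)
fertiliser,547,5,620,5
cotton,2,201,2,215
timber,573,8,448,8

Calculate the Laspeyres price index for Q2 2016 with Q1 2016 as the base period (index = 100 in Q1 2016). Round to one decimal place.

91.8

Laspeyres price index uses base-period quantities as weights.
ΣP(Q2 2016)·Q(Q1 2016) = 620×5 + 2×201 + 448×8 = 3100 + 402 + 3584 = 7086
ΣP(Q1 2016)·Q(Q1 2016) = 547×5 + 2×201 + 573×8 = 2735 + 402 + 4584 = 7721
Index = 7086 / 7721 × 100 = 91.7757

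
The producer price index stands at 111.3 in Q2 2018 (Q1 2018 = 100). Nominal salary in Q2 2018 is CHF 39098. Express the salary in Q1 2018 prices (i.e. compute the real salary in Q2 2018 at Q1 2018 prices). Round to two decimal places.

Real = Nominal ÷ (Index/100) = 39098 ÷ (111.3/100)
     = 39098 ÷ 1.113 = 35128.4816

35128.48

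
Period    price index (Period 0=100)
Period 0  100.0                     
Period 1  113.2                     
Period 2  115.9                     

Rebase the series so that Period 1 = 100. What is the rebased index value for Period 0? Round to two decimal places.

88.34

Rebased(Period 0) = 100.0 / 113.2 × 100 = 88.3392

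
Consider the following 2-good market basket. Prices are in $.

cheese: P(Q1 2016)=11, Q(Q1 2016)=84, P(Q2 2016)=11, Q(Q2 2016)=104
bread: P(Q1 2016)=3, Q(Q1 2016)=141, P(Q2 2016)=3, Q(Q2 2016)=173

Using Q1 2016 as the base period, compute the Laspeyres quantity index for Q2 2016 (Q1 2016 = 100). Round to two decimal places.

Laspeyres quantity index uses base-period prices as weights.
ΣP(Q1 2016)·Q(Q2 2016) = 11×104 + 3×173 = 1144 + 519 = 1663
ΣP(Q1 2016)·Q(Q1 2016) = 11×84 + 3×141 = 924 + 423 = 1347
Index = 1663 / 1347 × 100 = 123.4595

123.46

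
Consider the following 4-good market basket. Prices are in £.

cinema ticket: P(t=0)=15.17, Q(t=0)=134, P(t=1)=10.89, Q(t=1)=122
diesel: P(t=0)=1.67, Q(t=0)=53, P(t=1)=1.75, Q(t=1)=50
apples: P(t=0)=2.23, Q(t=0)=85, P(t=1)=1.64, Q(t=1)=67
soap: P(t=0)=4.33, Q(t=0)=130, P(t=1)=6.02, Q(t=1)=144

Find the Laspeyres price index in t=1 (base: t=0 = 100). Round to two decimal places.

86.09

Laspeyres price index uses base-period quantities as weights.
ΣP(t=1)·Q(t=0) = 10.89×134 + 1.75×53 + 1.64×85 + 6.02×130 = 1459.26 + 92.75 + 139.4 + 782.6 = 2474.01
ΣP(t=0)·Q(t=0) = 15.17×134 + 1.67×53 + 2.23×85 + 4.33×130 = 2032.78 + 88.51 + 189.55 + 562.9 = 2873.74
Index = 2474.01 / 2873.74 × 100 = 86.0903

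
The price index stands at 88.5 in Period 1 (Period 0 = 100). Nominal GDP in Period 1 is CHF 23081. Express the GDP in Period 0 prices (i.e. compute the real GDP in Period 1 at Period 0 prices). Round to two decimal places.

Real = Nominal ÷ (Index/100) = 23081 ÷ (88.5/100)
     = 23081 ÷ 0.885 = 26080.2260

26080.23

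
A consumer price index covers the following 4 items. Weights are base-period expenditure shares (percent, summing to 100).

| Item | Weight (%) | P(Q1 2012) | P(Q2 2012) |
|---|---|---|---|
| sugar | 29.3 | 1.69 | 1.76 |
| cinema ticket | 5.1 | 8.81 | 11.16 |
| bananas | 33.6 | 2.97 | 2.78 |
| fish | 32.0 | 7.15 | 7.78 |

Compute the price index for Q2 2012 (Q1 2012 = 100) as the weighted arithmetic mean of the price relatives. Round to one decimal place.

103.2

sugar: 29.3 × (1.76/1.69) = 29.3 × 1.041420 = 30.5136
cinema ticket: 5.1 × (11.16/8.81) = 5.1 × 1.266742 = 6.4604
bananas: 33.6 × (2.78/2.97) = 33.6 × 0.936027 = 31.4505
fish: 32.0 × (7.78/7.15) = 32.0 × 1.088112 = 34.8196
Index = Σ wᵢ·(p₁ᵢ/p₀ᵢ) = 30.5136 + 6.4604 + 31.4505 + 34.8196 = 103.2441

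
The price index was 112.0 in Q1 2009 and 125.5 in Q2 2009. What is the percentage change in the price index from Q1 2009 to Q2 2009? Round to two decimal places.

Change = (125.5 − 112.0) / 112.0 × 100
       = 13.5 / 112.0 × 100 = 12.0536%

12.05%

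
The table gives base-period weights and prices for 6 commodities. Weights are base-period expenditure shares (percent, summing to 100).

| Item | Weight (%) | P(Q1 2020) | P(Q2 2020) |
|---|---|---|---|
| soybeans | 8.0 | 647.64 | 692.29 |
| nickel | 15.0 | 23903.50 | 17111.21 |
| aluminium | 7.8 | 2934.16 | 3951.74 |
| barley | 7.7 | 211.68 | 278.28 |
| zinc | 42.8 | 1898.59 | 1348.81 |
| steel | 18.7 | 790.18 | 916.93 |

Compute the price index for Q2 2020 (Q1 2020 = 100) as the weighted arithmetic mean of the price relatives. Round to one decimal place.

soybeans: 8.0 × (692.29/647.64) = 8.0 × 1.068943 = 8.5515
nickel: 15.0 × (17111.21/23903.50) = 15.0 × 0.715845 = 10.7377
aluminium: 7.8 × (3951.74/2934.16) = 7.8 × 1.346805 = 10.5051
barley: 7.7 × (278.28/211.68) = 7.7 × 1.314626 = 10.1226
zinc: 42.8 × (1348.81/1898.59) = 42.8 × 0.710427 = 30.4063
steel: 18.7 × (916.93/790.18) = 18.7 × 1.160406 = 21.6996
Index = Σ wᵢ·(p₁ᵢ/p₀ᵢ) = 8.5515 + 10.7377 + 10.5051 + 10.1226 + 30.4063 + 21.6996 = 92.0228

92.0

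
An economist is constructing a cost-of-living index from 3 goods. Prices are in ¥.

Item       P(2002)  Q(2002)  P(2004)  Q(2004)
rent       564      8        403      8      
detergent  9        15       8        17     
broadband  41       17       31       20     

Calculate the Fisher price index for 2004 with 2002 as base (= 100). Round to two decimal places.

72.50

Laspeyres component (base-period weights):
ΣP(2004)Q(2002) = 403×8 + 8×15 + 31×17 = 3224 + 120 + 527 = 3871
ΣP(2002)Q(2002) = 564×8 + 9×15 + 41×17 = 4512 + 135 + 697 = 5344
L = 3871 / 5344 × 100 = 72.4364
Paasche component (current-period weights):
ΣP(2004)Q(2004) = 403×8 + 8×17 + 31×20 = 3224 + 136 + 620 = 3980
ΣP(2002)Q(2004) = 564×8 + 9×17 + 41×20 = 4512 + 153 + 820 = 5485
P = 3980 / 5485 × 100 = 72.5615
Fisher = √(L × P) = √(72.4364 × 72.5615) = 72.4989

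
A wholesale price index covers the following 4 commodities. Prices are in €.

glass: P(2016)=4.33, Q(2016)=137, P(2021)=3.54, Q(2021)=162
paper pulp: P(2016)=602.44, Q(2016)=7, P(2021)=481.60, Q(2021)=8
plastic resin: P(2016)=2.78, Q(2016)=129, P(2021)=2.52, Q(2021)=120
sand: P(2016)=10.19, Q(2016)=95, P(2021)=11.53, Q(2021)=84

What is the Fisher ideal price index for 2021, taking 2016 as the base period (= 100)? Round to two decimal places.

Laspeyres component (base-period weights):
ΣP(2021)Q(2016) = 3.54×137 + 481.60×7 + 2.52×129 + 11.53×95 = 484.98 + 3371.2 + 325.08 + 1095.35 = 5276.61
ΣP(2016)Q(2016) = 4.33×137 + 602.44×7 + 2.78×129 + 10.19×95 = 593.21 + 4217.08 + 358.62 + 968.05 = 6136.96
L = 5276.61 / 6136.96 × 100 = 85.9808
Paasche component (current-period weights):
ΣP(2021)Q(2021) = 3.54×162 + 481.60×8 + 2.52×120 + 11.53×84 = 573.48 + 3852.8 + 302.4 + 968.52 = 5697.2
ΣP(2016)Q(2021) = 4.33×162 + 602.44×8 + 2.78×120 + 10.19×84 = 701.46 + 4819.52 + 333.6 + 855.96 = 6710.54
P = 5697.2 / 6710.54 × 100 = 84.8993
Fisher = √(L × P) = √(85.9808 × 84.8993) = 85.4383

85.44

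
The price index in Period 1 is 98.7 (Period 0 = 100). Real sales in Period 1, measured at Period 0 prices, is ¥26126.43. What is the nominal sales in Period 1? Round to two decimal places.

25786.79

Nominal = Real × (Index/100) = 26126.43 × (98.7/100)
        = 26126.43 × 0.987 = 25786.7864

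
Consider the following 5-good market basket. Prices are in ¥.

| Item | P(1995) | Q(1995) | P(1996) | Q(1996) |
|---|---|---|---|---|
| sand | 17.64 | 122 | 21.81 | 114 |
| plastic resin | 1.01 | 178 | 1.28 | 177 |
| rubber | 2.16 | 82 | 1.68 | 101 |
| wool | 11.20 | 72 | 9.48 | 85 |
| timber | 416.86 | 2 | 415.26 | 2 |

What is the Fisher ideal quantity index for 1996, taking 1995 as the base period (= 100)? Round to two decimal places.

100.31

Laspeyres component (base-period weights):
ΣP(1995)Q(1996) = 17.64×114 + 1.01×177 + 2.16×101 + 11.20×85 + 416.86×2 = 2010.96 + 178.77 + 218.16 + 952 + 833.72 = 4193.61
ΣP(1995)Q(1995) = 17.64×122 + 1.01×178 + 2.16×82 + 11.20×72 + 416.86×2 = 2152.08 + 179.78 + 177.12 + 806.4 + 833.72 = 4149.1
L = 4193.61 / 4149.1 × 100 = 101.0728
Paasche component (current-period weights):
ΣP(1996)Q(1996) = 21.81×114 + 1.28×177 + 1.68×101 + 9.48×85 + 415.26×2 = 2486.34 + 226.56 + 169.68 + 805.8 + 830.52 = 4518.9
ΣP(1996)Q(1995) = 21.81×122 + 1.28×178 + 1.68×82 + 9.48×72 + 415.26×2 = 2660.82 + 227.84 + 137.76 + 682.56 + 830.52 = 4539.5
P = 4518.9 / 4539.5 × 100 = 99.5462
Fisher = √(L × P) = √(101.0728 × 99.5462) = 100.3066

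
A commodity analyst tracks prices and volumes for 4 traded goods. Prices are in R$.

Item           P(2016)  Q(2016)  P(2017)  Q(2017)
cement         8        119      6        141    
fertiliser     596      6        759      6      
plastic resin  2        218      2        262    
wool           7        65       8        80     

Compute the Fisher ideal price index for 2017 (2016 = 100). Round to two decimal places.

114.13

Laspeyres component (base-period weights):
ΣP(2017)Q(2016) = 6×119 + 759×6 + 2×218 + 8×65 = 714 + 4554 + 436 + 520 = 6224
ΣP(2016)Q(2016) = 8×119 + 596×6 + 2×218 + 7×65 = 952 + 3576 + 436 + 455 = 5419
L = 6224 / 5419 × 100 = 114.8551
Paasche component (current-period weights):
ΣP(2017)Q(2017) = 6×141 + 759×6 + 2×262 + 8×80 = 846 + 4554 + 524 + 640 = 6564
ΣP(2016)Q(2017) = 8×141 + 596×6 + 2×262 + 7×80 = 1128 + 3576 + 524 + 560 = 5788
P = 6564 / 5788 × 100 = 113.4070
Fisher = √(L × P) = √(114.8551 × 113.4070) = 114.1288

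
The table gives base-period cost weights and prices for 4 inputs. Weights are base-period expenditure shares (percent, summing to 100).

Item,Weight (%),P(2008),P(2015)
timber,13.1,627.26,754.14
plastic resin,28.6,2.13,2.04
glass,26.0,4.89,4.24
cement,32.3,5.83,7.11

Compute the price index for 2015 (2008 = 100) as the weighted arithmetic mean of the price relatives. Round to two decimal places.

timber: 13.1 × (754.14/627.26) = 13.1 × 1.202277 = 15.7498
plastic resin: 28.6 × (2.04/2.13) = 28.6 × 0.957746 = 27.3915
glass: 26.0 × (4.24/4.89) = 26.0 × 0.867076 = 22.5440
cement: 32.3 × (7.11/5.83) = 32.3 × 1.219554 = 39.3916
Index = Σ wᵢ·(p₁ᵢ/p₀ᵢ) = 15.7498 + 27.3915 + 22.5440 + 39.3916 = 105.0769

105.08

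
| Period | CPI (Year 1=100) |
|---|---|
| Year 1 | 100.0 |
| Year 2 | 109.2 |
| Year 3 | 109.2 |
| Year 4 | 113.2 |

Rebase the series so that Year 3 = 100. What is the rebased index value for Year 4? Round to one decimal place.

Rebased(Year 4) = 113.2 / 109.2 × 100 = 103.6630

103.7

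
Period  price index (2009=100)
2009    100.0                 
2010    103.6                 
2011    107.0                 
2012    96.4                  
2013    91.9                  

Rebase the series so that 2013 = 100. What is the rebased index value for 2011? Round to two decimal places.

Rebased(2011) = 107.0 / 91.9 × 100 = 116.4309

116.43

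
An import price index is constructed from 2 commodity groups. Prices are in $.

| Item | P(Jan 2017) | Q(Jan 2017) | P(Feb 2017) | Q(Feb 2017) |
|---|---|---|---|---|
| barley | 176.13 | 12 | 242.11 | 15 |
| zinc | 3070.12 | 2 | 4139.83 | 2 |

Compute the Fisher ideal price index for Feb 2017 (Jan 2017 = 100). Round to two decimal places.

135.57

Laspeyres component (base-period weights):
ΣP(Feb 2017)Q(Jan 2017) = 242.11×12 + 4139.83×2 = 2905.32 + 8279.66 = 11184.98
ΣP(Jan 2017)Q(Jan 2017) = 176.13×12 + 3070.12×2 = 2113.56 + 6140.24 = 8253.8
L = 11184.98 / 8253.8 × 100 = 135.5131
Paasche component (current-period weights):
ΣP(Feb 2017)Q(Feb 2017) = 242.11×15 + 4139.83×2 = 3631.65 + 8279.66 = 11911.31
ΣP(Jan 2017)Q(Feb 2017) = 176.13×15 + 3070.12×2 = 2641.95 + 6140.24 = 8782.19
P = 11911.31 / 8782.19 × 100 = 135.6303
Fisher = √(L × P) = √(135.5131 × 135.6303) = 135.5717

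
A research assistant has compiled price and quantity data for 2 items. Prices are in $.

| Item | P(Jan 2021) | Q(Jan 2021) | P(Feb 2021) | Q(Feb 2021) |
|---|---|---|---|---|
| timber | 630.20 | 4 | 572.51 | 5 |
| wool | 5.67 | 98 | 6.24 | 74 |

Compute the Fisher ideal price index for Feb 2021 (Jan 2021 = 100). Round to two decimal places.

93.71

Laspeyres component (base-period weights):
ΣP(Feb 2021)Q(Jan 2021) = 572.51×4 + 6.24×98 = 2290.04 + 611.52 = 2901.56
ΣP(Jan 2021)Q(Jan 2021) = 630.20×4 + 5.67×98 = 2520.8 + 555.66 = 3076.46
L = 2901.56 / 3076.46 × 100 = 94.3149
Paasche component (current-period weights):
ΣP(Feb 2021)Q(Feb 2021) = 572.51×5 + 6.24×74 = 2862.55 + 461.76 = 3324.31
ΣP(Jan 2021)Q(Feb 2021) = 630.20×5 + 5.67×74 = 3151 + 419.58 = 3570.58
P = 3324.31 / 3570.58 × 100 = 93.1028
Fisher = √(L × P) = √(94.3149 × 93.1028) = 93.7069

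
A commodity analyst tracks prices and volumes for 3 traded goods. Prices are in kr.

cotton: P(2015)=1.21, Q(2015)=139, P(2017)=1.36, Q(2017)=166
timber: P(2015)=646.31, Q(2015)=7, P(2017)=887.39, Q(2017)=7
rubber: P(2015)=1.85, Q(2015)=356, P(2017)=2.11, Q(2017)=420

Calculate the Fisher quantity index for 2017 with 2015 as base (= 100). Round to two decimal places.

102.61

Laspeyres component (base-period weights):
ΣP(2015)Q(2017) = 1.21×166 + 646.31×7 + 1.85×420 = 200.86 + 4524.17 + 777 = 5502.03
ΣP(2015)Q(2015) = 1.21×139 + 646.31×7 + 1.85×356 = 168.19 + 4524.17 + 658.6 = 5350.96
L = 5502.03 / 5350.96 × 100 = 102.8232
Paasche component (current-period weights):
ΣP(2017)Q(2017) = 1.36×166 + 887.39×7 + 2.11×420 = 225.76 + 6211.73 + 886.2 = 7323.69
ΣP(2017)Q(2015) = 1.36×139 + 887.39×7 + 2.11×356 = 189.04 + 6211.73 + 751.16 = 7151.93
P = 7323.69 / 7151.93 × 100 = 102.4016
Fisher = √(L × P) = √(102.8232 × 102.4016) = 102.6122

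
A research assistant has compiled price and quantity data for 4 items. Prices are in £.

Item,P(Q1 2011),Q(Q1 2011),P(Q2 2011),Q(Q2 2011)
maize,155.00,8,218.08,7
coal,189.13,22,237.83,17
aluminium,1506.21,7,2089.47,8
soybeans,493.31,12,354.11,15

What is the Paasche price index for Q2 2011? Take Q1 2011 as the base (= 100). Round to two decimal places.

Paasche price index uses current-period quantities as weights.
ΣP(Q2 2011)·Q(Q2 2011) = 218.08×7 + 237.83×17 + 2089.47×8 + 354.11×15 = 1526.56 + 4043.11 + 16715.76 + 5311.65 = 27597.08
ΣP(Q1 2011)·Q(Q2 2011) = 155.00×7 + 189.13×17 + 1506.21×8 + 493.31×15 = 1085 + 3215.21 + 12049.68 + 7399.65 = 23749.54
Index = 27597.08 / 23749.54 × 100 = 116.2005

116.20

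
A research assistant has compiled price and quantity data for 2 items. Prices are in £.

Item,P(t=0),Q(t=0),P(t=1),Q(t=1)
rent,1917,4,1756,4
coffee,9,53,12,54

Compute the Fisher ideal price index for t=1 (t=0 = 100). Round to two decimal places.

94.07

Laspeyres component (base-period weights):
ΣP(t=1)Q(t=0) = 1756×4 + 12×53 = 7024 + 636 = 7660
ΣP(t=0)Q(t=0) = 1917×4 + 9×53 = 7668 + 477 = 8145
L = 7660 / 8145 × 100 = 94.0454
Paasche component (current-period weights):
ΣP(t=1)Q(t=1) = 1756×4 + 12×54 = 7024 + 648 = 7672
ΣP(t=0)Q(t=1) = 1917×4 + 9×54 = 7668 + 486 = 8154
P = 7672 / 8154 × 100 = 94.0888
Fisher = √(L × P) = √(94.0454 × 94.0888) = 94.0671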